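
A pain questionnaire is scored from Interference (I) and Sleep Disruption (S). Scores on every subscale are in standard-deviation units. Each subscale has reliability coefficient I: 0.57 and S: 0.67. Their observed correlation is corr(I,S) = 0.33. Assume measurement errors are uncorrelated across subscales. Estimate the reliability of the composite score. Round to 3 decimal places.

0.714

Var(I+S) = 2 + 2·[0.33] = 2 + 0.66 = 2.66.
With uncorrelated errors the cross-covariances are all true-score covariance, so they carry over unchanged; only the diagonal terms shrink to ρᵢσᵢ².
True-score variance = [0.57 + 0.67] + 0.66 = 1.24 + 0.66 = 1.9.
Reliability = 1.9 / 2.66 = 0.714.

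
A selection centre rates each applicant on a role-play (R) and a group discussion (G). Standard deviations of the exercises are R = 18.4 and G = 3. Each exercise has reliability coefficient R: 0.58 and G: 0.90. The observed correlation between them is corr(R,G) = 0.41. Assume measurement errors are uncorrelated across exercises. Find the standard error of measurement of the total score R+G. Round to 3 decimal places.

11.962

Var(total) = 347.56 + 45.264 = 392.824.
True-score variance = 204.465 + 45.264 = 249.729, so reliability = 0.6357.
Error variance = 392.824 − 249.729 = 143.095; SEM = √143.095 = 11.962.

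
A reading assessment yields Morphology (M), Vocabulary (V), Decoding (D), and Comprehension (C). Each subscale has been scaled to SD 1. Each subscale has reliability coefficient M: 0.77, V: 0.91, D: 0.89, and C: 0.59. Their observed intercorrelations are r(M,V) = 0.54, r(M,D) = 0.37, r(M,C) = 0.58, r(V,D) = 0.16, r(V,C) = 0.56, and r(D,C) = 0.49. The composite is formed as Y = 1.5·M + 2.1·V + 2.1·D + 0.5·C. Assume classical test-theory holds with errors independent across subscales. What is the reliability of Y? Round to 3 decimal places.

0.930

Var(Y) = 1.5² + 2.1² + 2.1² + 0.5² + 2·[3.15·0.54 + 3.15·0.37 + 0.75·0.58 + 4.41·0.16 + 1.05·0.56 + 1.05·0.49] = 11.32 + 10.2192 = 21.5392.
Because errors are independent across components, Cov(Tᵢ,Tⱼ) = Cov(Xᵢ,Xⱼ); the off-diagonal part of the true-score variance is the same as above.
True-score variance = [1.5²·0.77 + 2.1²·0.91 + 2.1²·0.89 + 0.5²·0.59] + 10.2192 = 9.818 + 10.2192 = 20.0372.
Reliability = 20.0372 / 21.5392 = 0.930.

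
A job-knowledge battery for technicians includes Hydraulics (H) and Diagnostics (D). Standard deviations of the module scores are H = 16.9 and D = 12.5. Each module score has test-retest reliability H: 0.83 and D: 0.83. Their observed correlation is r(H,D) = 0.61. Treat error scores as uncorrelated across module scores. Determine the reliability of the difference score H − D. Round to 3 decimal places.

0.592

Var(H−D) = 16.9² + 12.5² − 2·16.9·12.5·0.61 = 441.86 − 257.725 = 184.135.
Under uncorrelated errors the observed covariances equal the true-score covariances, so only the own-variance terms attenuate.
True-score variance = [16.9²·0.83 + 12.5²·0.83] − 257.725 = 366.744 − 257.725 = 109.019.
Reliability = 109.019 / 184.135 = 0.592.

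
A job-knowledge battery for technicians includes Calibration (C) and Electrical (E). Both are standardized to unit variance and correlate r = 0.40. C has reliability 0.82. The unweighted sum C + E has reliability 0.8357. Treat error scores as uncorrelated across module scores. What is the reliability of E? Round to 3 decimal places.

0.720

Var(C+E) = 2 + 2·0.40 = 2.800.
True-score variance = ρ_C + ρ_E + 2·0.40, so 0.8357 = (0.82 + ρ_E + 0.80) / 2.800.
ρ_E = 0.8357·2.800 − 0.82 − 0.80 = 0.720.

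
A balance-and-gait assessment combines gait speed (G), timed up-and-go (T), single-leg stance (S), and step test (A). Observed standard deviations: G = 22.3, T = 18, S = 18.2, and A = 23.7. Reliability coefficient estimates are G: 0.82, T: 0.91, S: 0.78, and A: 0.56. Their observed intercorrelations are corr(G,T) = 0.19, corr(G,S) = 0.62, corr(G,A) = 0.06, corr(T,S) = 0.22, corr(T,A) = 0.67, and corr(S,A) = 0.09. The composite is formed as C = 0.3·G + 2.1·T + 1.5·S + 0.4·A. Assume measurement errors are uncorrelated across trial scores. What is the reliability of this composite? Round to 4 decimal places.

Var(C) = 0.3²·22.3² + 2.1²·18² + 1.5²·18.2² + 0.4²·23.7² + 2·[0.63·22.3·18·0.19 + 0.45·22.3·18.2·0.62 + 0.12·22.3·23.7·0.06 + 3.15·18·18.2·0.22 + 0.84·18·23.7·0.67 + 0.6·18.2·23.7·0.09] = 2308.76 + 1310.99 = 3619.75.
With uncorrelated errors the cross-covariances are all true-score covariance, so they carry over unchanged; only the diagonal terms shrink to ρᵢσᵢ².
True-score variance = [0.3²·22.3²·0.82 + 2.1²·18²·0.91 + 1.5²·18.2²·0.78 + 0.4²·23.7²·0.56] + 1310.99 = 1968.6 + 1310.99 = 3279.59.
Reliability = 3279.59 / 3619.75 = 0.9060.

0.9060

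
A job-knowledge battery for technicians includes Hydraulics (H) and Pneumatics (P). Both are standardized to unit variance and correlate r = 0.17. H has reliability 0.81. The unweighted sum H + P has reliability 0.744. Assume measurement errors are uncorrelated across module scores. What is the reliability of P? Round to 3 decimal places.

Var(H+P) = 2 + 2·0.17 = 2.340.
True-score variance = ρ_H + ρ_P + 2·0.17, so 0.744 = (0.81 + ρ_P + 0.34) / 2.340.
ρ_P = 0.744·2.340 − 0.81 − 0.34 = 0.591.

0.591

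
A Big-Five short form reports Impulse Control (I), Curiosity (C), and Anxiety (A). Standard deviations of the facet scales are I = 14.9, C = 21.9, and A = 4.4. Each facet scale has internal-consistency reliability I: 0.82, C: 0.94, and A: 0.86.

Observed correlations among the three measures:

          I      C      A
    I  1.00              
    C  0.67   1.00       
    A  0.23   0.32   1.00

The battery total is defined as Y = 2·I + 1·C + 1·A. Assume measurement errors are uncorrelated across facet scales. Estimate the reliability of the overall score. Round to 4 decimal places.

Var(Y) = 2²·14.9² + 21.9² + 4.4² + 2·[2·14.9·21.9·0.67 + 2·14.9·4.4·0.23 + 21.9·4.4·0.32] = 1387.01 + 996.496 = 2383.51.
Under uncorrelated errors the observed covariances equal the true-score covariances, so only the own-variance terms attenuate.
True-score variance = [2²·14.9²·0.82 + 21.9²·0.94 + 4.4²·0.86] + 996.496 = 1195.68 + 996.496 = 2192.17.
Reliability = 2192.17 / 2383.51 = 0.9197.

0.9197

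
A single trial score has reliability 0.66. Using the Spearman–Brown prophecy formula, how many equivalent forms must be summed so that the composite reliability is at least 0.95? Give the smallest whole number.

k ≥ ρ*(1−ρ₁)/(ρ₁(1−ρ*)) = 0.95·0.34 / (0.66·0.05) = 9.788.
Smallest integer k = 10.

10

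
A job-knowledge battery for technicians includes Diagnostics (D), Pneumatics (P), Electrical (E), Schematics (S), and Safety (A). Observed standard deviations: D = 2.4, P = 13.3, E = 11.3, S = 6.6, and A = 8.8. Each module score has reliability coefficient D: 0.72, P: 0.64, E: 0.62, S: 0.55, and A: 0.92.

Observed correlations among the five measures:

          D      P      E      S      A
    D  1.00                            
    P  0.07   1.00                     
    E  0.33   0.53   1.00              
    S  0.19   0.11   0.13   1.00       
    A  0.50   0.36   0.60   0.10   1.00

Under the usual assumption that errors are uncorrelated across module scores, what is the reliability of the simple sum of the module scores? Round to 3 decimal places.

Var(D+P+E+S+A) = 2.4² + 13.3² + 11.3² + 6.6² + 8.8² + 2·[2.4·13.3·0.07 + 2.4·11.3·0.33 + 2.4·6.6·0.19 + 2.4·8.8·0.50 + 13.3·11.3·0.53 + 13.3·6.6·0.11 + 13.3·8.8·0.36 + 11.3·6.6·0.13 + 11.3·8.8·0.60 + 6.6·8.8·0.10] = 431.34 + 462.73 = 894.07.
With uncorrelated errors the cross-covariances are all true-score covariance, so they carry over unchanged; only the diagonal terms shrink to ρᵢσᵢ².
True-score variance = [2.4²·0.72 + 13.3²·0.64 + 11.3²·0.62 + 6.6²·0.55 + 8.8²·0.92] + 462.73 = 291.727 + 462.73 = 754.457.
Reliability = 754.457 / 894.07 = 0.844.

0.844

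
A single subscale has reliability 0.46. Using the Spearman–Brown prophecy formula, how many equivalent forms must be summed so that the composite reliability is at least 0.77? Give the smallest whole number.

k ≥ ρ*(1−ρ₁)/(ρ₁(1−ρ*)) = 0.77·0.54 / (0.46·0.23) = 3.930.
Smallest integer k = 4.

4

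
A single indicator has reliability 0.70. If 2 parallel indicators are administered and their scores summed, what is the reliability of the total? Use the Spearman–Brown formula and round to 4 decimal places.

0.8235

ρ_k = kρ / (1 + (k−1)ρ) = 2·0.70 / (1 + 1·0.70) = 1.400 / 1.700 = 0.8235.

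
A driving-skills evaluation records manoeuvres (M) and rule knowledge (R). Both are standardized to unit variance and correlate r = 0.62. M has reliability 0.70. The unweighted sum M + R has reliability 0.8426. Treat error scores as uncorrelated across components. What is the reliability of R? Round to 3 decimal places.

0.790

Var(M+R) = 2 + 2·0.62 = 3.240.
True-score variance = ρ_M + ρ_R + 2·0.62, so 0.8426 = (0.70 + ρ_R + 1.24) / 3.240.
ρ_R = 0.8426·3.240 − 0.70 − 1.24 = 0.790.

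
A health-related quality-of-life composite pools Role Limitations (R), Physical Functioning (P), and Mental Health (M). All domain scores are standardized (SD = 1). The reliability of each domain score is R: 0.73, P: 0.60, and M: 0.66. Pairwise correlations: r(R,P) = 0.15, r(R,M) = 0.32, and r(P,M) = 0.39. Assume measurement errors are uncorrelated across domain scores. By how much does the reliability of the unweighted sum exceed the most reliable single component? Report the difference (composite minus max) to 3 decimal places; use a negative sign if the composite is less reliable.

0.056

Var(sum) = 3 + 1.72 = 4.72; true-score variance = 1.99 + 1.72 = 3.71; composite reliability = 0.7860.
Max component reliability = 0.7300.
Difference = 0.7860 − 0.7300 = 0.056.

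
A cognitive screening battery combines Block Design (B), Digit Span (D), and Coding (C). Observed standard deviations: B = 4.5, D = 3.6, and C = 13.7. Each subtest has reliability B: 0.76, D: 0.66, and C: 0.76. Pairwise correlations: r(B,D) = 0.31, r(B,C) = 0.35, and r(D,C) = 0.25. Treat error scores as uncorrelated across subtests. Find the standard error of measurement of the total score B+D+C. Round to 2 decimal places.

7.37

Var(total) = 220.9 + 77.859 = 298.759.
True-score variance = 166.588 + 77.859 = 244.447, so reliability = 0.8182.
Error variance = 298.759 − 244.447 = 54.312; SEM = √54.312 = 7.37.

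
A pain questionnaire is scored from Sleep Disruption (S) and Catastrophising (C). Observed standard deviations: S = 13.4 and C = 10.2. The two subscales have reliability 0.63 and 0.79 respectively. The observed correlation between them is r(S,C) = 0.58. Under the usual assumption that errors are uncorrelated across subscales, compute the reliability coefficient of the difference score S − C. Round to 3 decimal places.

Var(S−C) = 13.4² + 10.2² − 2·13.4·10.2·0.58 = 283.6 − 158.549 = 125.051.
With uncorrelated errors the cross-covariances are all true-score covariance, so they carry over unchanged; only the diagonal terms shrink to ρᵢσᵢ².
True-score variance = [13.4²·0.63 + 10.2²·0.79] − 158.549 = 195.314 − 158.549 = 36.7656.
Reliability = 36.7656 / 125.051 = 0.294.

0.294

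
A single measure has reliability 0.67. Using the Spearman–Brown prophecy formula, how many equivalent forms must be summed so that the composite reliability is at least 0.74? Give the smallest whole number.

2

k ≥ ρ*(1−ρ₁)/(ρ₁(1−ρ*)) = 0.74·0.33 / (0.67·0.26) = 1.402.
Smallest integer k = 2.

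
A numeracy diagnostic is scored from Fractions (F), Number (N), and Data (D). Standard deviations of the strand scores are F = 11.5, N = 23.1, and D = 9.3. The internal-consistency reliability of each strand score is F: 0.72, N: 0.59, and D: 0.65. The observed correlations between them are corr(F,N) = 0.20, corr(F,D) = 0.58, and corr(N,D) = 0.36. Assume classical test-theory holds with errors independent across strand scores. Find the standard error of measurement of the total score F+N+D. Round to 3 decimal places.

Var(total) = 752.35 + 385 = 1137.35.
True-score variance = 466.268 + 385 = 851.268, so reliability = 0.7485.
Error variance = 1137.35 − 851.268 = 286.082; SEM = √286.082 = 16.914.

16.914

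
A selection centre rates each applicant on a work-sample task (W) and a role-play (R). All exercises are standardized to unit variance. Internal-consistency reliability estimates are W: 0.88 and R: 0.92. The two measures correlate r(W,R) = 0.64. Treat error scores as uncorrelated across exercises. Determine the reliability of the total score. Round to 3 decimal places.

0.939

Var(W+R) = 2 + 2·[0.64] = 2 + 1.28 = 3.28.
With uncorrelated errors the cross-covariances are all true-score covariance, so they carry over unchanged; only the diagonal terms shrink to ρᵢσᵢ².
True-score variance = [0.88 + 0.92] + 1.28 = 1.8 + 1.28 = 3.08.
Reliability = 3.08 / 3.28 = 0.939.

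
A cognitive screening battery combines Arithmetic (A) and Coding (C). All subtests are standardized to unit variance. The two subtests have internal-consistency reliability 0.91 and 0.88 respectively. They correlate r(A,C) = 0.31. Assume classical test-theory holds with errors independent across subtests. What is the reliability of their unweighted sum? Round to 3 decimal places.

0.920

Var(A+C) = 2 + 2·[0.31] = 2 + 0.62 = 2.62.
Because errors are independent across components, Cov(Tᵢ,Tⱼ) = Cov(Xᵢ,Xⱼ); the off-diagonal part of the true-score variance is the same as above.
True-score variance = [0.91 + 0.88] + 0.62 = 1.79 + 0.62 = 2.41.
Reliability = 2.41 / 2.62 = 0.920.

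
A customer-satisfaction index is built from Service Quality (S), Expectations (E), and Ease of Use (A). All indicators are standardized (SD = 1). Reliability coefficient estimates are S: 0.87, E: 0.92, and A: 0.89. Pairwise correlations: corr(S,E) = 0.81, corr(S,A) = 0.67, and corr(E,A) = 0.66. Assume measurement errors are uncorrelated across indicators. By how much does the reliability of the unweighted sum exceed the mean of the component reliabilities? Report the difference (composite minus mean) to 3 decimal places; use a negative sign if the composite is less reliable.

Var(sum) = 3 + 4.28 = 7.28; true-score variance = 2.68 + 4.28 = 6.96; composite reliability = 0.9560.
Mean component reliability = 0.8933.
Difference = 0.9560 − 0.8933 = 0.063.

0.063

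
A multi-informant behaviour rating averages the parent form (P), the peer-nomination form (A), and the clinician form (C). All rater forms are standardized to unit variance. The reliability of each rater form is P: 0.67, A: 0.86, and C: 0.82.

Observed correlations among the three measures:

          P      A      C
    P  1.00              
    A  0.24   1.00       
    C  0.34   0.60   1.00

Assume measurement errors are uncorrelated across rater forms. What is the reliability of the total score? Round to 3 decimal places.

0.879

Var(P+A+C) = 3 + 2·[0.24 + 0.34 + 0.60] = 3 + 2.36 = 5.36.
With uncorrelated errors the cross-covariances are all true-score covariance, so they carry over unchanged; only the diagonal terms shrink to ρᵢσᵢ².
True-score variance = [0.67 + 0.86 + 0.82] + 2.36 = 2.35 + 2.36 = 4.71.
Reliability = 4.71 / 5.36 = 0.879.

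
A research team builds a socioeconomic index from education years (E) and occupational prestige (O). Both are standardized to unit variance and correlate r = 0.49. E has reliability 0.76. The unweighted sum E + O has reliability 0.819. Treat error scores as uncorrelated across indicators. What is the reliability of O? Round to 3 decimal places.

0.701

Var(E+O) = 2 + 2·0.49 = 2.980.
True-score variance = ρ_E + ρ_O + 2·0.49, so 0.819 = (0.76 + ρ_O + 0.98) / 2.980.
ρ_O = 0.819·2.980 − 0.76 − 0.98 = 0.701.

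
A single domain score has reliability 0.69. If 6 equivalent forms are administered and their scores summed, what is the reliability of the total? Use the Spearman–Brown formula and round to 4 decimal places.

ρ_k = kρ / (1 + (k−1)ρ) = 6·0.69 / (1 + 5·0.69) = 4.140 / 4.450 = 0.9303.

0.9303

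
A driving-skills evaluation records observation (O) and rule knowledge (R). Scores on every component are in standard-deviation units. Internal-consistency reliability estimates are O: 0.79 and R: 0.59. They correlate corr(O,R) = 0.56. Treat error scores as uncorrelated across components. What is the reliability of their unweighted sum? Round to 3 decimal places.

Var(O+R) = 2 + 2·[0.56] = 2 + 1.12 = 3.12.
Under uncorrelated errors the observed covariances equal the true-score covariances, so only the own-variance terms attenuate.
True-score variance = [0.79 + 0.59] + 1.12 = 1.38 + 1.12 = 2.5.
Reliability = 2.5 / 3.12 = 0.801.

0.801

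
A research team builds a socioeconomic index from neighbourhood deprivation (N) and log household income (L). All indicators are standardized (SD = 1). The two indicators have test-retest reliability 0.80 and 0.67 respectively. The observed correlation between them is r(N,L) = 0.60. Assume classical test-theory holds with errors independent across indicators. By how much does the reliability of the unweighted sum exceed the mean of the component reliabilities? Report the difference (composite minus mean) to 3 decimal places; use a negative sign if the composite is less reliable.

Var(sum) = 2 + 1.2 = 3.2; true-score variance = 1.47 + 1.2 = 2.67; composite reliability = 0.8344.
Mean component reliability = 0.7350.
Difference = 0.8344 − 0.7350 = 0.099.

0.099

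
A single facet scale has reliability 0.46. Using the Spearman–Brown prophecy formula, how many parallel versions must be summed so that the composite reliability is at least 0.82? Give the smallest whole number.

k ≥ ρ*(1−ρ₁)/(ρ₁(1−ρ*)) = 0.82·0.54 / (0.46·0.18) = 5.348.
Smallest integer k = 6.

6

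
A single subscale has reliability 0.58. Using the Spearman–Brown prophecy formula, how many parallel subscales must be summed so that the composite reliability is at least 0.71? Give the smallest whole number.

k ≥ ρ*(1−ρ₁)/(ρ₁(1−ρ*)) = 0.71·0.42 / (0.58·0.29) = 1.773.
Smallest integer k = 2.

2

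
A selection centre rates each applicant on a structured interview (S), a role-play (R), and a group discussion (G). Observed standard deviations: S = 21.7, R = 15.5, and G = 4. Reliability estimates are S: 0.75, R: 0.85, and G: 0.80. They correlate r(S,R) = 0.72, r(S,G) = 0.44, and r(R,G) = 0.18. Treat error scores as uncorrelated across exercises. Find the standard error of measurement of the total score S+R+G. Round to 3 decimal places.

Var(total) = 727.14 + 583.048 = 1310.19.
True-score variance = 570.18 + 583.048 = 1153.23, so reliability = 0.8802.
Error variance = 1310.19 − 1153.23 = 156.96; SEM = √156.96 = 12.528.

12.528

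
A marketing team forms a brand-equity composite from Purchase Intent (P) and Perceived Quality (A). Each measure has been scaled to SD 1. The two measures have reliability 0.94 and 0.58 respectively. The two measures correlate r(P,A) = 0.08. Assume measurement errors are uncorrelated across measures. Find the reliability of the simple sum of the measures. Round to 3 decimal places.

Var(P+A) = 2 + 2·[0.08] = 2 + 0.16 = 2.16.
Under uncorrelated errors the observed covariances equal the true-score covariances, so only the own-variance terms attenuate.
True-score variance = [0.94 + 0.58] + 0.16 = 1.52 + 0.16 = 1.68.
Reliability = 1.68 / 2.16 = 0.778.

0.778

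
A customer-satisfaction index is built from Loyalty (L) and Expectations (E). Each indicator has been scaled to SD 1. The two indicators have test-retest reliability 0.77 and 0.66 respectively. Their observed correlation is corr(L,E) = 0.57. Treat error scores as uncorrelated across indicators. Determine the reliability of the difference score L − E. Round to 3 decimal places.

0.337

Var(L−E) = 1 + 1 − 2·0.57 = 2 − 1.14 = 0.86.
Under uncorrelated errors the observed covariances equal the true-score covariances, so only the own-variance terms attenuate.
True-score variance = [0.77 + 0.66] − 1.14 = 1.43 − 1.14 = 0.29.
Reliability = 0.29 / 0.86 = 0.337.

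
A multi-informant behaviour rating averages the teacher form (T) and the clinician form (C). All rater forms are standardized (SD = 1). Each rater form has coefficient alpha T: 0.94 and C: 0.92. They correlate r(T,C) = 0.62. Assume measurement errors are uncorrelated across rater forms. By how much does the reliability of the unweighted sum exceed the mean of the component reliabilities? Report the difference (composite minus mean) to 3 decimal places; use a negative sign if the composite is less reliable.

0.027

Var(sum) = 2 + 1.24 = 3.24; true-score variance = 1.86 + 1.24 = 3.1; composite reliability = 0.9568.
Mean component reliability = 0.9300.
Difference = 0.9568 − 0.9300 = 0.027.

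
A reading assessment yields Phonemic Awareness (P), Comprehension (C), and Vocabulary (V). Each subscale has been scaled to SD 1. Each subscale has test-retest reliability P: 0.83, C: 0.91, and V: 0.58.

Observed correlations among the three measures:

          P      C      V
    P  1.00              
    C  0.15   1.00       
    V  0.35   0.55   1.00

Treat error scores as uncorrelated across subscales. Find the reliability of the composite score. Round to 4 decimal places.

0.8667

Var(P+C+V) = 3 + 2·[0.15 + 0.35 + 0.55] = 3 + 2.1 = 5.1.
Because errors are independent across components, Cov(Tᵢ,Tⱼ) = Cov(Xᵢ,Xⱼ); the off-diagonal part of the true-score variance is the same as above.
True-score variance = [0.83 + 0.91 + 0.58] + 2.1 = 2.32 + 2.1 = 4.42.
Reliability = 4.42 / 5.1 = 0.8667.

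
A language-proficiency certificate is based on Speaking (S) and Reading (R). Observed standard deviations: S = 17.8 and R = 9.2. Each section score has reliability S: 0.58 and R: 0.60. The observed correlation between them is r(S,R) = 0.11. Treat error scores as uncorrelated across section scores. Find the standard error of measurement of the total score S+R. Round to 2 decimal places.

12.92

Var(total) = 401.48 + 36.0272 = 437.507.
True-score variance = 234.551 + 36.0272 = 270.578, so reliability = 0.6185.
Error variance = 437.507 − 270.578 = 166.929; SEM = √166.929 = 12.92.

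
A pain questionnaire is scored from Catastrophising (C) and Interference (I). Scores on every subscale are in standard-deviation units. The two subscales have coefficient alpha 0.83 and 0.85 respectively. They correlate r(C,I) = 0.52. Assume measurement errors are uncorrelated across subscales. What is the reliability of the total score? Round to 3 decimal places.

0.895

Var(C+I) = 2 + 2·[0.52] = 2 + 1.04 = 3.04.
Because errors are independent across components, Cov(Tᵢ,Tⱼ) = Cov(Xᵢ,Xⱼ); the off-diagonal part of the true-score variance is the same as above.
True-score variance = [0.83 + 0.85] + 1.04 = 1.68 + 1.04 = 2.72.
Reliability = 2.72 / 3.04 = 0.895.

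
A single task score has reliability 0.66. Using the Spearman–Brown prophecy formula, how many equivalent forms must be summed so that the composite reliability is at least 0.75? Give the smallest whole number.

2

k ≥ ρ*(1−ρ₁)/(ρ₁(1−ρ*)) = 0.75·0.34 / (0.66·0.25) = 1.545.
Smallest integer k = 2.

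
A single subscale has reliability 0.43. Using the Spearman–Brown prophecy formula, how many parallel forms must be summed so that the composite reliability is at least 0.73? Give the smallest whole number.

4

k ≥ ρ*(1−ρ₁)/(ρ₁(1−ρ*)) = 0.73·0.57 / (0.43·0.27) = 3.584.
Smallest integer k = 4.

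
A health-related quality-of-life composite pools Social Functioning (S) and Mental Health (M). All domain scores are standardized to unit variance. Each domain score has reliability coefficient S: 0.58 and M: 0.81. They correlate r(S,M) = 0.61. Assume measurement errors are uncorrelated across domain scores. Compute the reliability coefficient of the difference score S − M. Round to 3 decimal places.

0.218

Var(S−M) = 1 + 1 − 2·0.61 = 2 − 1.22 = 0.78.
Because errors are independent across components, Cov(Tᵢ,Tⱼ) = Cov(Xᵢ,Xⱼ); the off-diagonal part of the true-score variance is the same as above.
True-score variance = [0.58 + 0.81] − 1.22 = 1.39 − 1.22 = 0.17.
Reliability = 0.17 / 0.78 = 0.218.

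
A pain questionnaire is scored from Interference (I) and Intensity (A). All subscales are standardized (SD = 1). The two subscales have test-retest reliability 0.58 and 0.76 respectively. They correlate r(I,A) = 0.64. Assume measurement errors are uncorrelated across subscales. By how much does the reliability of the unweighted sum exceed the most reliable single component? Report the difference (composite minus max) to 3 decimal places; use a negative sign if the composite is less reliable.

0.039

Var(sum) = 2 + 1.28 = 3.28; true-score variance = 1.34 + 1.28 = 2.62; composite reliability = 0.7988.
Max component reliability = 0.7600.
Difference = 0.7988 − 0.7600 = 0.039.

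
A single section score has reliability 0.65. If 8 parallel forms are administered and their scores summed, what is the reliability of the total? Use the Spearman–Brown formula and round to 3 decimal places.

0.937

ρ_k = kρ / (1 + (k−1)ρ) = 8·0.65 / (1 + 7·0.65) = 5.200 / 5.550 = 0.937.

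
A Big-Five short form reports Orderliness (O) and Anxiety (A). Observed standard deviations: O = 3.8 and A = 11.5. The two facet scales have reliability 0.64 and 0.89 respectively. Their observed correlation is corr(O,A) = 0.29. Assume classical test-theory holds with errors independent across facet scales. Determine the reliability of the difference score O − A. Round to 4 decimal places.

Var(O−A) = 3.8² + 11.5² − 2·3.8·11.5·0.29 = 146.69 − 25.346 = 121.344.
Under uncorrelated errors the observed covariances equal the true-score covariances, so only the own-variance terms attenuate.
True-score variance = [3.8²·0.64 + 11.5²·0.89] − 25.346 = 126.944 − 25.346 = 101.598.
Reliability = 101.598 / 121.344 = 0.8373.

0.8373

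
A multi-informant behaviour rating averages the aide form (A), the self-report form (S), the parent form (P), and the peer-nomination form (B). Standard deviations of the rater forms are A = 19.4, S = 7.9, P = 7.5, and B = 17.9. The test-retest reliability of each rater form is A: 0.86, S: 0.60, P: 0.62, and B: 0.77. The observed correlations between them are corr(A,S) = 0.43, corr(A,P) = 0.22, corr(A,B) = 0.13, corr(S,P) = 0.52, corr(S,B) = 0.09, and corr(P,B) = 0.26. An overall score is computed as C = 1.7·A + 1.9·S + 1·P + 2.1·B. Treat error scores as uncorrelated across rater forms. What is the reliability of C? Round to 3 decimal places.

0.853

Var(C) = 1.7²·19.4² + 1.9²·7.9² + 7.5² + 2.1²·17.9² + 2·[3.23·19.4·7.9·0.43 + 1.7·19.4·7.5·0.22 + 3.57·19.4·17.9·0.13 + 1.9·7.9·7.5·0.52 + 3.99·7.9·17.9·0.09 + 2.1·7.5·17.9·0.26] = 2782.24 + 1222.13 = 4004.36.
Under uncorrelated errors the observed covariances equal the true-score covariances, so only the own-variance terms attenuate.
True-score variance = [1.7²·19.4²·0.86 + 1.9²·7.9²·0.60 + 7.5²·0.62 + 2.1²·17.9²·0.77] + 1222.13 = 2193.48 + 1222.13 = 3415.6.
Reliability = 3415.6 / 4004.36 = 0.853.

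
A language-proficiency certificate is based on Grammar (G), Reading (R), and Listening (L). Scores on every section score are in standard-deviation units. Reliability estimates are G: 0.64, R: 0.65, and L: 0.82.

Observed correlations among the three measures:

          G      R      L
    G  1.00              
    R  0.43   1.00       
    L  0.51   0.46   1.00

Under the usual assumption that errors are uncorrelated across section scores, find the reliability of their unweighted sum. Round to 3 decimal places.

0.847

Var(G+R+L) = 3 + 2·[0.43 + 0.51 + 0.46] = 3 + 2.8 = 5.8.
With uncorrelated errors the cross-covariances are all true-score covariance, so they carry over unchanged; only the diagonal terms shrink to ρᵢσᵢ².
True-score variance = [0.64 + 0.65 + 0.82] + 2.8 = 2.11 + 2.8 = 4.91.
Reliability = 4.91 / 5.8 = 0.847.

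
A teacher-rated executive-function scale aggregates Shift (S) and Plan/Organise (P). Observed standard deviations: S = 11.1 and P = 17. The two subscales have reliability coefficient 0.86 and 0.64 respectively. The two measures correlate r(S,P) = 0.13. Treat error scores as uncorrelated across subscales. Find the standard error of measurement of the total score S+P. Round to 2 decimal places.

11.01

Var(total) = 412.21 + 49.062 = 461.272.
True-score variance = 290.921 + 49.062 = 339.983, so reliability = 0.7371.
Error variance = 461.272 − 339.983 = 121.289; SEM = √121.289 = 11.01.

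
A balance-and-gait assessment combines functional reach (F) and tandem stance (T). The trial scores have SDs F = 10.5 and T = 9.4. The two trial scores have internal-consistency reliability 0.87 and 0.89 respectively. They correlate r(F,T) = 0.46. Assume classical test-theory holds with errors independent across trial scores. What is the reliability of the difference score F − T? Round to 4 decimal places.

Var(F−T) = 10.5² + 9.4² − 2·10.5·9.4·0.46 = 198.61 − 90.804 = 107.806.
Because errors are independent across components, Cov(Tᵢ,Tⱼ) = Cov(Xᵢ,Xⱼ); the off-diagonal part of the true-score variance is the same as above.
True-score variance = [10.5²·0.87 + 9.4²·0.89] − 90.804 = 174.558 − 90.804 = 83.7539.
Reliability = 83.7539 / 107.806 = 0.7769.

0.7769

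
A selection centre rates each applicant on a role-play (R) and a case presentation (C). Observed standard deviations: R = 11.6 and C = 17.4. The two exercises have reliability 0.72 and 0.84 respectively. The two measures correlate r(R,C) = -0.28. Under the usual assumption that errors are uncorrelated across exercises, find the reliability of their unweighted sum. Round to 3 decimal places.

Var(R+C) = 11.6² + 17.4² + 2·[11.6·17.4·(-0.28)] = 437.32 − 113.03 = 324.29.
Under uncorrelated errors the observed covariances equal the true-score covariances, so only the own-variance terms attenuate.
True-score variance = [11.6²·0.72 + 17.4²·0.84] − 113.03 = 351.202 − 113.03 = 238.171.
Reliability = 238.171 / 324.29 = 0.734.

0.734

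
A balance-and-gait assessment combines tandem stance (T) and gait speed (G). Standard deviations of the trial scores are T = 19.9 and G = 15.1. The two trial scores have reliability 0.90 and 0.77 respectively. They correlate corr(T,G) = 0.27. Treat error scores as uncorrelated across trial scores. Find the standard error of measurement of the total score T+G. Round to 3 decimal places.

Var(total) = 624.02 + 162.265 = 786.285.
True-score variance = 531.977 + 162.265 = 694.241, so reliability = 0.8829.
Error variance = 786.285 − 694.241 = 92.0433; SEM = √92.0433 = 9.594.

9.594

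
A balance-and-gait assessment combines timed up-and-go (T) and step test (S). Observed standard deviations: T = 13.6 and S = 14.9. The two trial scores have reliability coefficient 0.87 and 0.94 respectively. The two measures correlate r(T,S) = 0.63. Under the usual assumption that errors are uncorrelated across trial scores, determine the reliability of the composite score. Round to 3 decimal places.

Var(T+S) = 13.6² + 14.9² + 2·[13.6·14.9·0.63] = 406.97 + 255.326 = 662.296.
Under uncorrelated errors the observed covariances equal the true-score covariances, so only the own-variance terms attenuate.
True-score variance = [13.6²·0.87 + 14.9²·0.94] + 255.326 = 369.605 + 255.326 = 624.931.
Reliability = 624.931 / 662.296 = 0.944.

0.944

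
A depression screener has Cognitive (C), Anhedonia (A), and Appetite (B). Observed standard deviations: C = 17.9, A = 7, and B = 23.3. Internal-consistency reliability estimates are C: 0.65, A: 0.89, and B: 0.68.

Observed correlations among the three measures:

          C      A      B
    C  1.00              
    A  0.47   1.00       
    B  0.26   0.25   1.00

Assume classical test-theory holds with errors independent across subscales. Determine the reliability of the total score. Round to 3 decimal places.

Var(C+A+B) = 17.9² + 7² + 23.3² + 2·[17.9·7·0.47 + 17.9·23.3·0.26 + 7·23.3·0.25] = 912.3 + 416.208 = 1328.51.
Under uncorrelated errors the observed covariances equal the true-score covariances, so only the own-variance terms attenuate.
True-score variance = [17.9²·0.65 + 7²·0.89 + 23.3²·0.68] + 416.208 = 621.042 + 416.208 = 1037.25.
Reliability = 1037.25 / 1328.51 = 0.781.

0.781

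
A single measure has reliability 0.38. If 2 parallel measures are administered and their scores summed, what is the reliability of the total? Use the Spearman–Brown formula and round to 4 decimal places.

0.5507

ρ_k = kρ / (1 + (k−1)ρ) = 2·0.38 / (1 + 1·0.38) = 0.760 / 1.380 = 0.5507.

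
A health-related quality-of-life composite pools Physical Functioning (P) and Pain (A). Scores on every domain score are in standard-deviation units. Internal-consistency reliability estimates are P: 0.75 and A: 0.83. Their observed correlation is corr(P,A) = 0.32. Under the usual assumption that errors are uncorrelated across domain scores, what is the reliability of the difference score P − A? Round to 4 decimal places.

0.6912

Var(P−A) = 1 + 1 − 2·0.32 = 2 − 0.64 = 1.36.
Because errors are independent across components, Cov(Tᵢ,Tⱼ) = Cov(Xᵢ,Xⱼ); the off-diagonal part of the true-score variance is the same as above.
True-score variance = [0.75 + 0.83] − 0.64 = 1.58 − 0.64 = 0.94.
Reliability = 0.94 / 1.36 = 0.6912.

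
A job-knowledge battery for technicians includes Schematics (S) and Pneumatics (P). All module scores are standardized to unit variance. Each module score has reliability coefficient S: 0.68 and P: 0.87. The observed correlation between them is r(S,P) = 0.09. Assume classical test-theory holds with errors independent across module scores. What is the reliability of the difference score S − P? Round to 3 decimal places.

0.753

Var(S−P) = 1 + 1 − 2·0.09 = 2 − 0.18 = 1.82.
With uncorrelated errors the cross-covariances are all true-score covariance, so they carry over unchanged; only the diagonal terms shrink to ρᵢσᵢ².
True-score variance = [0.68 + 0.87] − 0.18 = 1.55 − 0.18 = 1.37.
Reliability = 1.37 / 1.82 = 0.753.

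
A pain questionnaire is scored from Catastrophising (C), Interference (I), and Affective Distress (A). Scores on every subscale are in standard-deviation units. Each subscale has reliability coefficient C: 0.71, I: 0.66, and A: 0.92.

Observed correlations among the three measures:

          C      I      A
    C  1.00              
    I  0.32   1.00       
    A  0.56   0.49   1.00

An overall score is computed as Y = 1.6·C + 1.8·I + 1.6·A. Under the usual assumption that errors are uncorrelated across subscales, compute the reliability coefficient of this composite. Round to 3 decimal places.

Var(Y) = 1.6² + 1.8² + 1.6² + 2·[2.88·0.32 + 2.56·0.56 + 2.88·0.49] = 8.36 + 7.5328 = 15.8928.
Because errors are independent across components, Cov(Tᵢ,Tⱼ) = Cov(Xᵢ,Xⱼ); the off-diagonal part of the true-score variance is the same as above.
True-score variance = [1.6²·0.71 + 1.8²·0.66 + 1.6²·0.92] + 7.5328 = 6.3112 + 7.5328 = 13.844.
Reliability = 13.844 / 15.8928 = 0.871.

0.871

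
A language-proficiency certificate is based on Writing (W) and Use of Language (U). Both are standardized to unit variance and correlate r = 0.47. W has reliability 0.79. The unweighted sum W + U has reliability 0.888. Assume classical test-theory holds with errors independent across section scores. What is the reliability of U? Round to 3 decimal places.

0.881

Var(W+U) = 2 + 2·0.47 = 2.940.
True-score variance = ρ_W + ρ_U + 2·0.47, so 0.888 = (0.79 + ρ_U + 0.94) / 2.940.
ρ_U = 0.888·2.940 − 0.79 − 0.94 = 0.881.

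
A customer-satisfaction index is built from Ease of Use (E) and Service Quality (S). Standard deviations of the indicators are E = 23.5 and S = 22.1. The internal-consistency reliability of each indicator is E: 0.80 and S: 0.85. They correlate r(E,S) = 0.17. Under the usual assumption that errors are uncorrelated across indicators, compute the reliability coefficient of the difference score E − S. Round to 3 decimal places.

Var(E−S) = 23.5² + 22.1² − 2·23.5·22.1·0.17 = 1040.66 − 176.579 = 864.081.
With uncorrelated errors the cross-covariances are all true-score covariance, so they carry over unchanged; only the diagonal terms shrink to ρᵢσᵢ².
True-score variance = [23.5²·0.80 + 22.1²·0.85] − 176.579 = 856.949 − 176.579 = 680.37.
Reliability = 680.37 / 864.081 = 0.787.

0.787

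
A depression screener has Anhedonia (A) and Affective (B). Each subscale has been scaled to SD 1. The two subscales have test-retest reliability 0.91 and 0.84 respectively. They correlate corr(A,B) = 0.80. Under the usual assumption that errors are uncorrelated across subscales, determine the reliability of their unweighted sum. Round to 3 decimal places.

0.931

Var(A+B) = 2 + 2·[0.80] = 2 + 1.6 = 3.6.
With uncorrelated errors the cross-covariances are all true-score covariance, so they carry over unchanged; only the diagonal terms shrink to ρᵢσᵢ².
True-score variance = [0.91 + 0.84] + 1.6 = 1.75 + 1.6 = 3.35.
Reliability = 3.35 / 3.6 = 0.931.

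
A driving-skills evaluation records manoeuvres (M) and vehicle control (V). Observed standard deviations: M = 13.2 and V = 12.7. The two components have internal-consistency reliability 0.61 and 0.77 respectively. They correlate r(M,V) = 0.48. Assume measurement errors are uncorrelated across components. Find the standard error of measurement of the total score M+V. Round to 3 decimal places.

Var(total) = 335.53 + 160.934 = 496.464.
True-score variance = 230.48 + 160.934 = 391.414, so reliability = 0.7884.
Error variance = 496.464 − 391.414 = 105.05; SEM = √105.05 = 10.249.

10.249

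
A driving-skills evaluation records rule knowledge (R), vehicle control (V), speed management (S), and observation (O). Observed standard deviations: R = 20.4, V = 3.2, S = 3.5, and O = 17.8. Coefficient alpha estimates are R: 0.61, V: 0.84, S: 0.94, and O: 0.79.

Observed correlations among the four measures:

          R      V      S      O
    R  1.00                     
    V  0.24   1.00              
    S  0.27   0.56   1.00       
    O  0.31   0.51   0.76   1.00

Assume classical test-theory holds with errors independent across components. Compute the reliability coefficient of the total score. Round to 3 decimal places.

Var(R+V+S+O) = 20.4² + 3.2² + 3.5² + 17.8² + 2·[20.4·3.2·0.24 + 20.4·3.5·0.27 + 20.4·17.8·0.31 + 3.2·3.5·0.56 + 3.2·17.8·0.51 + 3.5·17.8·0.76] = 755.49 + 460.364 = 1215.85.
Under uncorrelated errors the observed covariances equal the true-score covariances, so only the own-variance terms attenuate.
True-score variance = [20.4²·0.61 + 3.2²·0.84 + 3.5²·0.94 + 17.8²·0.79] + 460.364 = 524.278 + 460.364 = 984.642.
Reliability = 984.642 / 1215.85 = 0.810.

0.810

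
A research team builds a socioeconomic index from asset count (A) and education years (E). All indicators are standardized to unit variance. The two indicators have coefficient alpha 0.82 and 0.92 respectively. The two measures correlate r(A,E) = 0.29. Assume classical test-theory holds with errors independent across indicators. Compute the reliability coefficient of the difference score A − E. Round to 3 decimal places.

Var(A−E) = 1 + 1 − 2·0.29 = 2 − 0.58 = 1.42.
Under uncorrelated errors the observed covariances equal the true-score covariances, so only the own-variance terms attenuate.
True-score variance = [0.82 + 0.92] − 0.58 = 1.74 − 0.58 = 1.16.
Reliability = 1.16 / 1.42 = 0.817.

0.817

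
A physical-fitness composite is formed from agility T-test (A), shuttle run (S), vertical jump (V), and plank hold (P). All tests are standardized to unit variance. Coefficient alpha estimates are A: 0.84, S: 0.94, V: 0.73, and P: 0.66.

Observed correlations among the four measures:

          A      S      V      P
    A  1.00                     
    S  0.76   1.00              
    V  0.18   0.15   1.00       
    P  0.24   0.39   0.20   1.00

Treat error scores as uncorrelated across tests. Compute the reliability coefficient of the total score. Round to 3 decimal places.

0.894

Var(A+S+V+P) = 4 + 2·[0.76 + 0.18 + 0.24 + 0.15 + 0.39 + 0.20] = 4 + 3.84 = 7.84.
Under uncorrelated errors the observed covariances equal the true-score covariances, so only the own-variance terms attenuate.
True-score variance = [0.84 + 0.94 + 0.73 + 0.66] + 3.84 = 3.17 + 3.84 = 7.01.
Reliability = 7.01 / 7.84 = 0.894.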